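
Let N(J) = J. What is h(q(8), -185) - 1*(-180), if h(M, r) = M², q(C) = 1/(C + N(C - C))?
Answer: 11521/64 ≈ 180.02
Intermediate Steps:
q(C) = 1/C (q(C) = 1/(C + (C - C)) = 1/(C + 0) = 1/C)
h(q(8), -185) - 1*(-180) = (1/8)² - 1*(-180) = (⅛)² + 180 = 1/64 + 180 = 11521/64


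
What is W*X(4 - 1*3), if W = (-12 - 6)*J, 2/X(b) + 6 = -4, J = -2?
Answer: -36/5 ≈ -7.2000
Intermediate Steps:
X(b) = -⅕ (X(b) = 2/(-6 - 4) = 2/(-10) = 2*(-⅒) = -⅕)
W = 36 (W = (-12 - 6)*(-2) = -18*(-2) = 36)
W*X(4 - 1*3) = 36*(-⅕) = -36/5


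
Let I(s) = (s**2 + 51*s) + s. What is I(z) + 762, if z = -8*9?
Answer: 2202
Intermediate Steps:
z = -72
I(s) = s**2 + 52*s
I(z) + 762 = -72*(52 - 72) + 762 = -72*(-20) + 762 = 1440 + 762 = 2202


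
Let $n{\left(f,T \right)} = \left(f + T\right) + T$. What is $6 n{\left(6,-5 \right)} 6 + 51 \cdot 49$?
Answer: $2355$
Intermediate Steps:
$n{\left(f,T \right)} = f + 2 T$ ($n{\left(f,T \right)} = \left(T + f\right) + T = f + 2 T$)
$6 n{\left(6,-5 \right)} 6 + 51 \cdot 49 = 6 \left(6 + 2 \left(-5\right)\right) 6 + 51 \cdot 49 = 6 \left(6 - 10\right) 6 + 2499 = 6 \left(\left(-4\right) 6\right) + 2499 = 6 \left(-24\right) + 2499 = -144 + 2499 = 2355$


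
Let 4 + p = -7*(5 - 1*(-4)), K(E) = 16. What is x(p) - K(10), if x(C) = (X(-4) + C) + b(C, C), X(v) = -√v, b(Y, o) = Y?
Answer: -150 - 2*I ≈ -150.0 - 2.0*I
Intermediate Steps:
p = -67 (p = -4 - 7*(5 - 1*(-4)) = -4 - 7*(5 + 4) = -4 - 7*9 = -4 - 63 = -67)
x(C) = -2*I + 2*C (x(C) = (-√(-4) + C) + C = (-2*I + C) + C = (C - 2*I) + C = -2*I + 2*C)
x(p) - K(10) = (-2*I + 2*(-67)) - 1*16 = (-2*I - 134) - 16 = (-134 - 2*I) - 16 = -150 - 2*I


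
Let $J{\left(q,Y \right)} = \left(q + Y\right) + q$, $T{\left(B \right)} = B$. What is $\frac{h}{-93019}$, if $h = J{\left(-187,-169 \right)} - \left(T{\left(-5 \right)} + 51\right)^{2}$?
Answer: $\frac{2659}{93019} \approx 0.028586$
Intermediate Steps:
$J{\left(q,Y \right)} = Y + 2 q$ ($J{\left(q,Y \right)} = \left(Y + q\right) + q = Y + 2 q$)
$h = -2659$ ($h = \left(-169 + 2 \left(-187\right)\right) - \left(-5 + 51\right)^{2} = \left(-169 - 374\right) - 46^{2} = -543 - 2116 = -2659$)
$\frac{h}{-93019} = - \frac{2659}{-93019} = \left(-2659\right) \left(- \frac{1}{93019}\right) = \frac{2659}{93019}$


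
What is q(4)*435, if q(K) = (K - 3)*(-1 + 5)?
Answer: 1740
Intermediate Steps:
q(K) = -12 + 4*K (q(K) = (-3 + K)*4 = -12 + 4*K)
q(4)*435 = (-12 + 4*4)*435 = (-12 + 16)*435 = 4*435 = 1740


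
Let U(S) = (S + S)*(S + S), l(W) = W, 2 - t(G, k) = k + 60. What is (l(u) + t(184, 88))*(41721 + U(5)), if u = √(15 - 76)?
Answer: -6105866 + 41821*I*√61 ≈ -6.1059e+6 + 3.2663e+5*I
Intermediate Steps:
t(G, k) = -58 - k (t(G, k) = 2 - (k + 60) = 2 - (60 + k) = 2 + (-60 - k) = -58 - k)
u = I*√61 (u = √(-61) = I*√61 ≈ 7.8102*I)
U(S) = 4*S² (U(S) = (2*S)*(2*S) = 4*S²)
(l(u) + t(184, 88))*(41721 + U(5)) = (I*√61 + (-58 - 1*88))*(41721 + 4*5²) = (I*√61 + (-58 - 88))*(41721 + 4*25) = (I*√61 - 146)*(41721 + 100) = (-146 + I*√61)*41821 = -6105866 + 41821*I*√61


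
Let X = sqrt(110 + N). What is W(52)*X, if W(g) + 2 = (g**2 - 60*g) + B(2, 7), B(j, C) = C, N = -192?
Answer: -411*I*sqrt(82) ≈ -3721.8*I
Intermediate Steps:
W(g) = 5 + g**2 - 60*g (W(g) = -2 + ((g**2 - 60*g) + 7) = -2 + (7 + g**2 - 60*g) = 5 + g**2 - 60*g)
X = I*sqrt(82) (X = sqrt(110 - 192) = sqrt(-82) = I*sqrt(82) ≈ 9.0554*I)
W(52)*X = (5 + 52**2 - 60*52)*(I*sqrt(82)) = (5 + 2704 - 3120)*(I*sqrt(82)) = -411*I*sqrt(82)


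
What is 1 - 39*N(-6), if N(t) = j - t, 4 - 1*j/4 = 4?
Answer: -233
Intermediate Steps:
j = 0 (j = 16 - 4*4 = 16 - 16 = 0)
N(t) = -t (N(t) = 0 - t = -t)
1 - 39*N(-6) = 1 - (-39)*(-6) = 1 - 39*6 = 1 - 234 = -233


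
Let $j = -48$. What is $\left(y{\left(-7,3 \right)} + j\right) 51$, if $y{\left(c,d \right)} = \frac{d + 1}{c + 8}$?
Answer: $-2244$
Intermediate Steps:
$y{\left(c,d \right)} = \frac{1 + d}{8 + c}$
$\left(y{\left(-7,3 \right)} + j\right) 51 = \left(\frac{1 + 3}{8 - 7} - 48\right) 51 = \left(1^{-1} \cdot 4 - 48\right) 51 = \left(1 \cdot 4 - 48\right) 51 = \left(4 - 48\right) 51 = \left(-44\right) 51 = -2244$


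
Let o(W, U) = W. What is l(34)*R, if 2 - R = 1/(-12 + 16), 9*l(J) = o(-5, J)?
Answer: -35/36 ≈ -0.97222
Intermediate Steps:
l(J) = -5/9 (l(J) = (⅑)*(-5) = -5/9)
R = 7/4 (R = 2 - 1/(-12 + 16) = 2 - 1/4 = 2 - 1*¼ = 2 - ¼ = 7/4 ≈ 1.7500)
l(34)*R = -5/9*7/4 = -35/36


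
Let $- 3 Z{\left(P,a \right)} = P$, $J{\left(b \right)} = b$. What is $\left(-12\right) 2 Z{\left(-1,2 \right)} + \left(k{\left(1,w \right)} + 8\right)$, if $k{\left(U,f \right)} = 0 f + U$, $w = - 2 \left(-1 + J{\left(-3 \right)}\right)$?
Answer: $1$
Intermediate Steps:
$Z{\left(P,a \right)} = - \frac{P}{3}$
$w = 8$ ($w = - 2 \left(-1 - 3\right) = \left(-2\right) \left(-4\right) = 8$)
$k{\left(U,f \right)} = U$ ($k{\left(U,f \right)} = 0 + U = U$)
$\left(-12\right) 2 Z{\left(-1,2 \right)} + \left(k{\left(1,w \right)} + 8\right) = \left(-12\right) 2 \left(\left(- \frac{1}{3}\right) \left(-1\right)\right) + \left(1 + 8\right) = \left(-24\right) \frac{1}{3} + 9 = -8 + 9 = 1$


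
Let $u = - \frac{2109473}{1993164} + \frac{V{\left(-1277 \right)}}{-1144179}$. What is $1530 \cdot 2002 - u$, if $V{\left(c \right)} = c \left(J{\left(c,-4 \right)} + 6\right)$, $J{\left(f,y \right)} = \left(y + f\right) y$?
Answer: $\frac{258718857716569681}{84464310828} \approx 3.0631 \cdot 10^{6}$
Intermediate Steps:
$J{\left(f,y \right)} = y \left(f + y\right)$ ($J{\left(f,y \right)} = \left(f + y\right) y = y \left(f + y\right)$)
$V{\left(c \right)} = c \left(22 - 4 c\right)$ ($V{\left(c \right)} = c \left(- 4 \left(c - 4\right) + 6\right) = c \left(- 4 \left(-4 + c\right) + 6\right) = c \left(\left(16 - 4 c\right) + 6\right) = c \left(22 - 4 c\right)$)
$u = \frac{394208243999}{84464310828}$ ($u = - \frac{2109473}{1993164} + \frac{2 \left(-1277\right) \left(11 - -2554\right)}{-1144179} = \left(-2109473\right) \frac{1}{1993164} + 2 \left(-1277\right) \left(11 + 2554\right) \left(- \frac{1}{1144179}\right) = - \frac{2109473}{1993164} + 2 \left(-1277\right) 2565 \left(- \frac{1}{1144179}\right) = - \frac{2109473}{1993164} - - \frac{242630}{42377} = - \frac{2109473}{1993164} + \frac{242630}{42377} = \frac{394208243999}{84464310828} \approx 4.6672$)
$1530 \cdot 2002 - u = 1530 \cdot 2002 - \frac{394208243999}{84464310828} = 3063060 - \frac{394208243999}{84464310828} = \frac{258718857716569681}{84464310828}$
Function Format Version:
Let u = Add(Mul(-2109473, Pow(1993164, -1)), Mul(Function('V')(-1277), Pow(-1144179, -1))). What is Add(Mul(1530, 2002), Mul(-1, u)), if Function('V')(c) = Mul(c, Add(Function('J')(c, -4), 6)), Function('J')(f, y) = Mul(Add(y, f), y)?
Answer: Rational(258718857716569681, 84464310828) ≈ 3.0631e+6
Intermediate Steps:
Function('J')(f, y) = Mul(y, Add(f, y)) (Function('J')(f, y) = Mul(Add(f, y), y) = Mul(y, Add(f, y)))
Function('V')(c) = Mul(c, Add(22, Mul(-4, c))) (Function('V')(c) = Mul(c, Add(Mul(-4, Add(c, -4)), 6)) = Mul(c, Add(Mul(-4, Add(-4, c)), 6)) = Mul(c, Add(Add(16, Mul(-4, c)), 6)) = Mul(c, Add(22, Mul(-4, c))))
u = Rational(394208243999, 84464310828) (u = Add(Mul(-2109473, Pow(1993164, -1)), Mul(Mul(2, -1277, Add(11, Mul(-2, -1277))), Pow(-1144179, -1))) = Add(Mul(-2109473, Rational(1, 1993164)), Mul(Mul(2, -1277, Add(11, 2554)), Rational(-1, 1144179))) = Add(Rational(-2109473, 1993164), Mul(Mul(2, -1277, 2565), Rational(-1, 1144179))) = Add(Rational(-2109473, 1993164), Mul(-6551010, Rational(-1, 1144179))) = Add(Rational(-2109473, 1993164), Rational(242630, 42377)) = Rational(394208243999, 84464310828) ≈ 4.6672)
Add(Mul(1530, 2002), Mul(-1, u)) = Add(Mul(1530, 2002), Mul(-1, Rational(394208243999, 84464310828))) = Add(3063060, Rational(-394208243999, 84464310828)) = Rational(258718857716569681, 84464310828)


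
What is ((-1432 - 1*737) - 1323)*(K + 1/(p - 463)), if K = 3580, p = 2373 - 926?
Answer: -1025111811/82 ≈ -1.2501e+7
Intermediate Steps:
p = 1447
((-1432 - 1*737) - 1323)*(K + 1/(p - 463)) = ((-1432 - 1*737) - 1323)*(3580 + 1/(1447 - 463)) = ((-1432 - 737) - 1323)*(3580 + 1/984) = (-2169 - 1323)*(3580 + 1/984) = -3492*3522721/984 = -1025111811/82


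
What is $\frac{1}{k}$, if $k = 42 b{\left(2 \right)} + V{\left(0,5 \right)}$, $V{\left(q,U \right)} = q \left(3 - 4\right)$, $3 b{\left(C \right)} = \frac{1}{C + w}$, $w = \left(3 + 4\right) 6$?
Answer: $\frac{22}{7} \approx 3.1429$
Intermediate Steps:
$w = 42$ ($w = 7 \cdot 6 = 42$)
$b{\left(C \right)} = \frac{1}{3 \left(42 + C\right)}$ ($b{\left(C \right)} = \frac{1}{3 \left(C + 42\right)} = \frac{1}{3 \left(42 + C\right)}$)
$V{\left(q,U \right)} = - q$ ($V{\left(q,U \right)} = q \left(-1\right) = - q$)
$k = \frac{7}{22}$ ($k = 42 \frac{1}{3 \left(42 + 2\right)} - 0 = 42 \frac{1}{3 \cdot 44} + 0 = 42 \cdot \frac{1}{3} \cdot \frac{1}{44} + 0 = 42 \cdot \frac{1}{132} + 0 = \frac{7}{22} + 0 = \frac{7}{22} \approx 0.31818$)
$\frac{1}{k} = \frac{1}{\frac{7}{22}} = \frac{22}{7}$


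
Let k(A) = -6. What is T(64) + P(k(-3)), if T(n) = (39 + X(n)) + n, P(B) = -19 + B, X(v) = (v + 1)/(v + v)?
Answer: 10049/128 ≈ 78.508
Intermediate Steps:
X(v) = (1 + v)/(2*v) (X(v) = (1 + v)/((2*v)) = (1 + v)*(1/(2*v)) = (1 + v)/(2*v))
T(n) = 39 + n + (1 + n)/(2*n) (T(n) = (39 + (1 + n)/(2*n)) + n = 39 + n + (1 + n)/(2*n))
T(64) + P(k(-3)) = (79/2 + 64 + (½)/64) + (-19 - 6) = (79/2 + 64 + (½)*(1/64)) - 25 = (79/2 + 64 + 1/128) - 25 = 13249/128 - 25 = 10049/128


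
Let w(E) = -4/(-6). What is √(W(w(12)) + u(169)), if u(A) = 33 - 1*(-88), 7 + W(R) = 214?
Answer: 2*√82 ≈ 18.111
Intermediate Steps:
w(E) = ⅔ (w(E) = -4*(-⅙) = ⅔)
W(R) = 207 (W(R) = -7 + 214 = 207)
u(A) = 121 (u(A) = 33 + 88 = 121)
√(W(w(12)) + u(169)) = √(207 + 121) = √328 = 2*√82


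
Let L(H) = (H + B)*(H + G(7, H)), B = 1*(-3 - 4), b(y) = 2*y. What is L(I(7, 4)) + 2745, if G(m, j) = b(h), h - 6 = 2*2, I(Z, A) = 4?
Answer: 2673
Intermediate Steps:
h = 10 (h = 6 + 2*2 = 6 + 4 = 10)
G(m, j) = 20 (G(m, j) = 2*10 = 20)
B = -7 (B = 1*(-7) = -7)
L(H) = (-7 + H)*(20 + H) (L(H) = (H - 7)*(H + 20) = (-7 + H)*(20 + H))
L(I(7, 4)) + 2745 = (-140 + 4**2 + 13*4) + 2745 = (-140 + 16 + 52) + 2745 = -72 + 2745 = 2673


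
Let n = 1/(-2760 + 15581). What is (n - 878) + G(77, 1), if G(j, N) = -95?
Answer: -12474832/12821 ≈ -973.00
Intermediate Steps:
n = 1/12821 ≈ 7.7997e-5
(n - 878) + G(77, 1) = (1/12821 - 878) - 95 = -11256837/12821 - 95 = -12474832/12821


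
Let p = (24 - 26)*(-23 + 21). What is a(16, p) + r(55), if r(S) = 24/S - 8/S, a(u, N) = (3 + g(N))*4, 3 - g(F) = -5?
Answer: 2436/55 ≈ 44.291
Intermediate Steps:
g(F) = 8 (g(F) = 3 - 1*(-5) = 3 + 5 = 8)
p = 4 (p = -2*(-2) = 4)
a(u, N) = 44 (a(u, N) = (3 + 8)*4 = 11*4 = 44)
r(S) = 16/S
a(16, p) + r(55) = 44 + 16/55 = 2436/55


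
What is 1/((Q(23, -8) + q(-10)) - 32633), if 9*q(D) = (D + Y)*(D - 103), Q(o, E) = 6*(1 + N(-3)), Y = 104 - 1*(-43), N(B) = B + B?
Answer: -9/309448 ≈ -2.9084e-5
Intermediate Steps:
N(B) = 2*B
Y = 147 (Y = 104 + 43 = 147)
Q(o, E) = -30 (Q(o, E) = 6*(1 + 2*(-3)) = 6*(1 - 6) = 6*(-5) = -30)
q(D) = (-103 + D)*(147 + D)/9 (q(D) = ((D + 147)*(D - 103))/9 = ((147 + D)*(-103 + D))/9 = ((-103 + D)*(147 + D))/9 = (-103 + D)*(147 + D)/9)
1/((Q(23, -8) + q(-10)) - 32633) = 1/((-30 + (-5047/3 + (⅑)*(-10)² + (44/9)*(-10))) - 32633) = 1/((-30 + (-5047/3 + (⅑)*100 - 440/9)) - 32633) = 1/((-30 + (-5047/3 + 100/9 - 440/9)) - 32633) = 1/((-30 - 15481/9) - 32633) = 1/(-15751/9 - 32633) = 1/(-309448/9) = -9/309448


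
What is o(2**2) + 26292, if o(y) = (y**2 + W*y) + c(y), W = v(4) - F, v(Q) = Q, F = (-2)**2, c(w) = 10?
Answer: 26318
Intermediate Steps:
F = 4
W = 0 (W = 4 - 1*4 = 4 - 4 = 0)
o(y) = 10 + y**2 (o(y) = (y**2 + 0*y) + 10 = (y**2 + 0) + 10 = y**2 + 10 = 10 + y**2)
o(2**2) + 26292 = (10 + (2**2)**2) + 26292 = (10 + 4**2) + 26292 = (10 + 16) + 26292 = 26 + 26292 = 26318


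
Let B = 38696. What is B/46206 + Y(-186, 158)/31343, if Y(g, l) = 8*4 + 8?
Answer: 607348484/724117329 ≈ 0.83874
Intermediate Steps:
Y(g, l) = 40 (Y(g, l) = 32 + 8 = 40)
B/46206 + Y(-186, 158)/31343 = 38696/46206 + 40/31343 = 38696*(1/46206) + 40*(1/31343) = 19348/23103 + 40/31343 = 607348484/724117329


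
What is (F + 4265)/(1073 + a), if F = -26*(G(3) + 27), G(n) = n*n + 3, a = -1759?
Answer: -3251/686 ≈ -4.7391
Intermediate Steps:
G(n) = 3 + n**2 (G(n) = n**2 + 3 = 3 + n**2)
F = -1014 (F = -26*((3 + 3**2) + 27) = -26*((3 + 9) + 27) = -26*(12 + 27) = -26*39 = -1014)
(F + 4265)/(1073 + a) = (-1014 + 4265)/(1073 - 1759) = 3251/(-686) = 3251*(-1/686) = -3251/686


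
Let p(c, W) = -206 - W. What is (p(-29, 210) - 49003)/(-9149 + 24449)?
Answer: -323/100 ≈ -3.2300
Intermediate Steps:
(p(-29, 210) - 49003)/(-9149 + 24449) = ((-206 - 1*210) - 49003)/(-9149 + 24449) = ((-206 - 210) - 49003)/15300 = (-416 - 49003)*(1/15300) = -49419*1/15300 = -323/100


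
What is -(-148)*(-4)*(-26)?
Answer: 15392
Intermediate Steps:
-(-148)*(-4)*(-26) = -37*16*(-26) = -592*(-26) = 15392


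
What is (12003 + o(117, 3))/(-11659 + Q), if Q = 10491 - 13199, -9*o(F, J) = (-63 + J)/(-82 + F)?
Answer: -252067/301707 ≈ -0.83547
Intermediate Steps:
o(F, J) = -(-63 + J)/(9*(-82 + F))
Q = -2708
(12003 + o(117, 3))/(-11659 + Q) = (12003 + (63 - 1*3)/(9*(-82 + 117)))/(-11659 - 2708) = (12003 + (⅑)*(63 - 3)/35)/(-14367) = (12003 + (⅑)*(1/35)*60)*(-1/14367) = (12003 + 4/21)*(-1/14367) = (252067/21)*(-1/14367) = -252067/301707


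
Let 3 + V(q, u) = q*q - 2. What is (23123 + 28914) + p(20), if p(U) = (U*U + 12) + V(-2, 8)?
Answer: 52448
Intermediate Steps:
V(q, u) = -5 + q² (V(q, u) = -3 + (q*q - 2) = -3 + (q² - 2) = -3 + (-2 + q²) = -5 + q²)
p(U) = 11 + U² (p(U) = (U*U + 12) + (-5 + (-2)²) = (U² + 12) + (-5 + 4) = (12 + U²) - 1 = 11 + U²)
(23123 + 28914) + p(20) = (23123 + 28914) + (11 + 20²) = 52037 + (11 + 400) = 52037 + 411 = 52448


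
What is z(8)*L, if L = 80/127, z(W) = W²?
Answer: 5120/127 ≈ 40.315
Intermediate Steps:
L = 80/127 (L = 80*(1/127) = 80/127 ≈ 0.62992)
z(8)*L = 8²*(80/127) = 64*(80/127) = 5120/127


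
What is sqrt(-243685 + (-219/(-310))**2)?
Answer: 7*I*sqrt(477920011)/310 ≈ 493.64*I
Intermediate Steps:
sqrt(-243685 + (-219/(-310))**2) = sqrt(-243685 + (-219*(-1/310))**2) = sqrt(-243685 + (219/310)**2) = sqrt(-243685 + 47961/96100) = sqrt(-23418080539/96100) = 7*I*sqrt(477920011)/310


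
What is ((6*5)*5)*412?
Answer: 61800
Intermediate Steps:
((6*5)*5)*412 = (30*5)*412 = 150*412 = 61800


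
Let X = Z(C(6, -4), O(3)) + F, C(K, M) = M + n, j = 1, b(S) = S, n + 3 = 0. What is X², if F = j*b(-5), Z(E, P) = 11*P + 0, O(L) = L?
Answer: 784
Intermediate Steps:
n = -3 (n = -3 + 0 = -3)
C(K, M) = -3 + M (C(K, M) = M - 3 = -3 + M)
Z(E, P) = 11*P
F = -5 (F = 1*(-5) = -5)
X = 28 (X = 11*3 - 5 = 33 - 5 = 28)
X² = 28² = 784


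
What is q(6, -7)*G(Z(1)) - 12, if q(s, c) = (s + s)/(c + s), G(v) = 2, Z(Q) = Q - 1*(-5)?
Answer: -36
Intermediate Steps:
Z(Q) = 5 + Q (Z(Q) = Q + 5 = 5 + Q)
q(s, c) = 2*s/(c + s) (q(s, c) = (2*s)/(c + s) = 2*s/(c + s))
q(6, -7)*G(Z(1)) - 12 = (2*6/(-7 + 6))*2 - 12 = (2*6/(-1))*2 - 12 = (2*6*(-1))*2 - 12 = -12*2 - 12 = -24 - 12 = -36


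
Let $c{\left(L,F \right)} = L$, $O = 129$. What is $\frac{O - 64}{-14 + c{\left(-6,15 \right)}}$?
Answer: $- \frac{13}{4} \approx -3.25$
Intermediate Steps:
$\frac{O - 64}{-14 + c{\left(-6,15 \right)}} = \frac{129 - 64}{-14 - 6} = \frac{65}{-20} = 65 \left(- \frac{1}{20}\right) = - \frac{13}{4}$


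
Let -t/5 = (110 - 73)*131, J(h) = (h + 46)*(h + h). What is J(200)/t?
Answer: -19680/4847 ≈ -4.0602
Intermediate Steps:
J(h) = 2*h*(46 + h) (J(h) = (46 + h)*(2*h) = 2*h*(46 + h))
t = -24235 (t = -5*(110 - 73)*131 = -185*131 = -5*4847 = -24235)
J(200)/t = (2*200*(46 + 200))/(-24235) = (2*200*246)*(-1/24235) = 98400*(-1/24235) = -19680/4847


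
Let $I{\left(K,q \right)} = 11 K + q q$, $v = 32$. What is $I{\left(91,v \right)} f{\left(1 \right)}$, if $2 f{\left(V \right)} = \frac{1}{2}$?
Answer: $\frac{2025}{4} \approx 506.25$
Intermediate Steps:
$f{\left(V \right)} = \frac{1}{4}$ ($f{\left(V \right)} = \frac{1}{2 \cdot 2} = \frac{1}{2} \cdot \frac{1}{2} = \frac{1}{4}$)
$I{\left(K,q \right)} = q^{2} + 11 K$ ($I{\left(K,q \right)} = 11 K + q^{2} = q^{2} + 11 K$)
$I{\left(91,v \right)} f{\left(1 \right)} = \left(32^{2} + 11 \cdot 91\right) \frac{1}{4} = \left(1024 + 1001\right) \frac{1}{4} = 2025 \cdot \frac{1}{4} = \frac{2025}{4}$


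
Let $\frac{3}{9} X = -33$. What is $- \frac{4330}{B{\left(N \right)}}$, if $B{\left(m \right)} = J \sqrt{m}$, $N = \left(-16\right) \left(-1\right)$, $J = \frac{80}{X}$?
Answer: $\frac{42867}{32} \approx 1339.6$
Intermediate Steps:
$X = -99$ ($X = 3 \left(-33\right) = -99$)
$J = - \frac{80}{99}$ ($J = \frac{80}{-99} = 80 \left(- \frac{1}{99}\right) = - \frac{80}{99} \approx -0.80808$)
$N = 16$
$B{\left(m \right)} = - \frac{80 \sqrt{m}}{99}$
$- \frac{4330}{B{\left(N \right)}} = - \frac{4330}{\left(- \frac{80}{99}\right) \sqrt{16}} = - \frac{4330}{\left(- \frac{80}{99}\right) 4} = - \frac{4330}{- \frac{320}{99}} = \left(-4330\right) \left(- \frac{99}{320}\right) = \frac{42867}{32}$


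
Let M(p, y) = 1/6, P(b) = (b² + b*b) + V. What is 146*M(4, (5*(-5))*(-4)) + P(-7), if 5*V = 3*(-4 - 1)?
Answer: 358/3 ≈ 119.33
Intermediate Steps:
V = -3 (V = (3*(-4 - 1))/5 = (3*(-5))/5 = (⅕)*(-15) = -3)
P(b) = -3 + 2*b² (P(b) = (b² + b*b) - 3 = (b² + b²) - 3 = 2*b² - 3 = -3 + 2*b²)
M(p, y) = ⅙
146*M(4, (5*(-5))*(-4)) + P(-7) = 146*(⅙) + (-3 + 2*(-7)²) = 73/3 + (-3 + 2*49) = 73/3 + (-3 + 98) = 73/3 + 95 = 358/3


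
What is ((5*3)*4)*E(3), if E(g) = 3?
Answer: 180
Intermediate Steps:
((5*3)*4)*E(3) = ((5*3)*4)*3 = (15*4)*3 = 60*3 = 180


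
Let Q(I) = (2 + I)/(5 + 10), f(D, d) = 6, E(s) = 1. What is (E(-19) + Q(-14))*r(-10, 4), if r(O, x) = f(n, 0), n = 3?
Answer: 6/5 ≈ 1.2000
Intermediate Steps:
Q(I) = 2/15 + I/15 (Q(I) = (2 + I)/15 = (2 + I)*(1/15) = 2/15 + I/15)
r(O, x) = 6
(E(-19) + Q(-14))*r(-10, 4) = (1 + (2/15 + (1/15)*(-14)))*6 = (1 + (2/15 - 14/15))*6 = (1 - 4/5)*6 = (1/5)*6 = 6/5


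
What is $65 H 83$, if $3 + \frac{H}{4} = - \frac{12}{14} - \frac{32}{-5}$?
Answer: $\frac{384124}{7} \approx 54875.0$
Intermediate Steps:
$H = \frac{356}{35}$ ($H = -12 + 4 \left(- \frac{12}{14} - \frac{32}{-5}\right) = -12 + 4 \left(\left(-12\right) \frac{1}{14} - - \frac{32}{5}\right) = -12 + 4 \left(- \frac{6}{7} + \frac{32}{5}\right) = -12 + 4 \cdot \frac{194}{35} = -12 + \frac{776}{35} = \frac{356}{35} \approx 10.171$)
$65 H 83 = 65 \cdot \frac{356}{35} \cdot 83 = \frac{4628}{7} \cdot 83 = \frac{384124}{7}$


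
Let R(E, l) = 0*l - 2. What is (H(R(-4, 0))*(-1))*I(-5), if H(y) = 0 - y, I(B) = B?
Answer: 10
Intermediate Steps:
R(E, l) = -2 (R(E, l) = 0 - 2 = -2)
H(y) = -y
(H(R(-4, 0))*(-1))*I(-5) = (-1*(-2)*(-1))*(-5) = (2*(-1))*(-5) = -2*(-5) = 10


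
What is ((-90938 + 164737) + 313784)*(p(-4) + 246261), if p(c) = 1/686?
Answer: 9353764617343/98 ≈ 9.5447e+10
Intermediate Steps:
p(c) = 1/686
((-90938 + 164737) + 313784)*(p(-4) + 246261) = ((-90938 + 164737) + 313784)*(1/686 + 246261) = (73799 + 313784)*(168935047/686) = 387583*(168935047/686) = 9353764617343/98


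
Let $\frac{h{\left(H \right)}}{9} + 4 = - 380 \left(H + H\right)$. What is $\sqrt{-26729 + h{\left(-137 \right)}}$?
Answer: $\sqrt{910315} \approx 954.1$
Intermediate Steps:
$h{\left(H \right)} = -36 - 6840 H$ ($h{\left(H \right)} = -36 + 9 \left(- 380 \left(H + H\right)\right) = -36 + 9 \left(- 380 \cdot 2 H\right) = -36 + 9 \left(- 760 H\right) = -36 - 6840 H$)
$\sqrt{-26729 + h{\left(-137 \right)}} = \sqrt{-26729 - -937044} = \sqrt{-26729 + \left(-36 + 937080\right)} = \sqrt{-26729 + 937044} = \sqrt{910315}$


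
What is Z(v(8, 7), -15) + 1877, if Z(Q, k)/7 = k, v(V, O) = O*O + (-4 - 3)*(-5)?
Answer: 1772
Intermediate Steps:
v(V, O) = 35 + O**2 (v(V, O) = O**2 - 7*(-5) = O**2 + 35 = 35 + O**2)
Z(Q, k) = 7*k
Z(v(8, 7), -15) + 1877 = 7*(-15) + 1877 = -105 + 1877 = 1772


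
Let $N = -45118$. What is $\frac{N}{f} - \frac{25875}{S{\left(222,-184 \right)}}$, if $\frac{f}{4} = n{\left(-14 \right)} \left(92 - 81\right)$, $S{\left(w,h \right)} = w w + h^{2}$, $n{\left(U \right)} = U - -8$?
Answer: $\frac{23401747}{137181} \approx 170.59$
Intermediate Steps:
$n{\left(U \right)} = 8 + U$ ($n{\left(U \right)} = U + 8 = 8 + U$)
$S{\left(w,h \right)} = h^{2} + w^{2}$ ($S{\left(w,h \right)} = w^{2} + h^{2} = h^{2} + w^{2}$)
$f = -264$ ($f = 4 \left(8 - 14\right) \left(92 - 81\right) = 4 \left(- 6 \left(92 - 81\right)\right) = 4 \left(\left(-6\right) 11\right) = 4 \left(-66\right) = -264$)
$\frac{N}{f} - \frac{25875}{S{\left(222,-184 \right)}} = - \frac{45118}{-264} - \frac{25875}{\left(-184\right)^{2} + 222^{2}} = \left(-45118\right) \left(- \frac{1}{264}\right) - \frac{25875}{33856 + 49284} = \frac{22559}{132} - \frac{25875}{83140} = \frac{22559}{132} - \frac{5175}{16628} = \frac{23401747}{137181}$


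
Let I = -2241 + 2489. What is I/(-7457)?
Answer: -248/7457 ≈ -0.033257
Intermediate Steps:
I = 248
I/(-7457) = 248/(-7457) = 248*(-1/7457) = -248/7457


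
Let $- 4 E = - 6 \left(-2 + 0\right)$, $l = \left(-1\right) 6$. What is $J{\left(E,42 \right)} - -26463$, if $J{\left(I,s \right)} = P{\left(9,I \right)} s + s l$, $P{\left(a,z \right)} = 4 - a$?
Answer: $26001$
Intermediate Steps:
$l = -6$
$E = -3$ ($E = - \frac{\left(-6\right) \left(-2 + 0\right)}{4} = - \frac{\left(-6\right) \left(-2\right)}{4} = \left(- \frac{1}{4}\right) 12 = -3$)
$J{\left(I,s \right)} = - 11 s$ ($J{\left(I,s \right)} = \left(4 - 9\right) s + s \left(-6\right) = \left(4 - 9\right) s - 6 s = - 5 s - 6 s = - 11 s$)
$J{\left(E,42 \right)} - -26463 = \left(-11\right) 42 - -26463 = -462 + 26463 = 26001$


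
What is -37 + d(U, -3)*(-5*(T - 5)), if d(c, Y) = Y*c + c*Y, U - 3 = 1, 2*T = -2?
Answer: -757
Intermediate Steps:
T = -1 (T = (1/2)*(-2) = -1)
U = 4 (U = 3 + 1 = 4)
d(c, Y) = 2*Y*c (d(c, Y) = Y*c + Y*c = 2*Y*c)
-37 + d(U, -3)*(-5*(T - 5)) = -37 + (2*(-3)*4)*(-5*(-1 - 5)) = -37 - (-120)*(-6) = -37 - 24*30 = -37 - 720 = -757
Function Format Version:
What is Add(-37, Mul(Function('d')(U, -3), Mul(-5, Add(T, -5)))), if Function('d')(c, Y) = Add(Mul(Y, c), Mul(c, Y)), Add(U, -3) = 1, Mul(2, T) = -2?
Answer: -757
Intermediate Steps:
T = -1 (T = Mul(Rational(1, 2), -2) = -1)
U = 4 (U = Add(3, 1) = 4)
Function('d')(c, Y) = Mul(2, Y, c) (Function('d')(c, Y) = Add(Mul(Y, c), Mul(Y, c)) = Mul(2, Y, c))
Add(-37, Mul(Function('d')(U, -3), Mul(-5, Add(T, -5)))) = Add(-37, Mul(Mul(2, -3, 4), Mul(-5, Add(-1, -5)))) = Add(-37, Mul(-24, Mul(-5, -6))) = Add(-37, Mul(-24, 30)) = Add(-37, -720) = -757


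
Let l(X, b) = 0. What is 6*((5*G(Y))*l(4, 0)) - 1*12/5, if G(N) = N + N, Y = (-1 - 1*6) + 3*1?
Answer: -12/5 ≈ -2.4000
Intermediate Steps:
Y = -4 (Y = (-1 - 6) + 3 = -7 + 3 = -4)
G(N) = 2*N
6*((5*G(Y))*l(4, 0)) - 1*12/5 = 6*((5*(2*(-4)))*0) - 1*12/5 = 6*((5*(-8))*0) - 12*1/5 = 6*(-40*0) - 12/5 = 6*0 - 12/5 = 0 - 12/5 = -12/5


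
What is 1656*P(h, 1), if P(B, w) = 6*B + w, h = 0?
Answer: 1656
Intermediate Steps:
P(B, w) = w + 6*B
1656*P(h, 1) = 1656*(1 + 6*0) = 1656*(1 + 0) = 1656*1 = 1656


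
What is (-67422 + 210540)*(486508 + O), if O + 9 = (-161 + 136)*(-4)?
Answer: 69641075682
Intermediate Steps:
O = 91 (O = -9 + (-161 + 136)*(-4) = -9 - 25*(-4) = -9 + 100 = 91)
(-67422 + 210540)*(486508 + O) = (-67422 + 210540)*(486508 + 91) = 143118*486599 = 69641075682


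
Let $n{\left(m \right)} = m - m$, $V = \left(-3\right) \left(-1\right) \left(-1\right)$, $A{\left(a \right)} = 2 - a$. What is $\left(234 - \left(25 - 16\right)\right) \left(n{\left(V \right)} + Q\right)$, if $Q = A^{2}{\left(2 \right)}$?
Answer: $0$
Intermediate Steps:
$Q = 0$ ($Q = \left(2 - 2\right)^{2} = 0^{2} = 0$)
$V = -3$ ($V = 3 \left(-1\right) = -3$)
$n{\left(m \right)} = 0$
$\left(234 - \left(25 - 16\right)\right) \left(n{\left(V \right)} + Q\right) = \left(234 - \left(25 - 16\right)\right) \left(0 + 0\right) = \left(234 - \left(25 - 16\right)\right) 0 = \left(234 - 9\right) 0 = 225 \cdot 0 = 0$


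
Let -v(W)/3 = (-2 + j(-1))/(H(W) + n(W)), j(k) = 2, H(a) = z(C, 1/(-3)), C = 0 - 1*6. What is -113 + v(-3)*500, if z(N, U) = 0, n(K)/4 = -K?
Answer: -113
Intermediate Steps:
n(K) = -4*K (n(K) = 4*(-K) = -4*K)
C = -6 (C = 0 - 6 = -6)
H(a) = 0
v(W) = 0 (v(W) = -3*(-2 + 2)/(0 - 4*W) = -0/((-4*W)) = -0*(-1/(4*W)) = -3*0 = 0)
-113 + v(-3)*500 = -113 + 0*500 = -113 + 0 = -113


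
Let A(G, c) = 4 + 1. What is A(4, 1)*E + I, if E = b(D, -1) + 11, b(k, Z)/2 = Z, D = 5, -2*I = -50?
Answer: 70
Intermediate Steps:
A(G, c) = 5
I = 25 (I = -1/2*(-50) = 25)
b(k, Z) = 2*Z
E = 9 (E = 2*(-1) + 11 = -2 + 11 = 9)
A(4, 1)*E + I = 5*9 + 25 = 45 + 25 = 70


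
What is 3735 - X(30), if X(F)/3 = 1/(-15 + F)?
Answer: 18674/5 ≈ 3734.8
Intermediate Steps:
X(F) = 3/(-15 + F)
3735 - X(30) = 3735 - 3/(-15 + 30) = 3735 - 3/15 = 3735 - 1*⅕ = 3735 - ⅕ = 18674/5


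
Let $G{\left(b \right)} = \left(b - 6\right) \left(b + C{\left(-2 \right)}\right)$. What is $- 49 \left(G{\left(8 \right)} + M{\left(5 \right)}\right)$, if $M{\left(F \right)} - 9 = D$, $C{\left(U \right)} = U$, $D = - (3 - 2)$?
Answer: $-980$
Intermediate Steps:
$D = -1$ ($D = \left(-1\right) 1 = -1$)
$M{\left(F \right)} = 8$ ($M{\left(F \right)} = 9 - 1 = 8$)
$G{\left(b \right)} = \left(-6 + b\right) \left(-2 + b\right)$ ($G{\left(b \right)} = \left(b - 6\right) \left(b - 2\right) = \left(-6 + b\right) \left(-2 + b\right)$)
$- 49 \left(G{\left(8 \right)} + M{\left(5 \right)}\right) = - 49 \left(\left(12 + 8^{2} - 64\right) + 8\right) = - 49 \left(\left(12 + 64 - 64\right) + 8\right) = - 49 \left(12 + 8\right) = \left(-49\right) 20 = -980$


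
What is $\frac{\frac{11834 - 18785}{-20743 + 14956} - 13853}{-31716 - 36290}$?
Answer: $\frac{13360060}{65591787} \approx 0.20369$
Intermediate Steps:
$\frac{\frac{11834 - 18785}{-20743 + 14956} - 13853}{-31716 - 36290} = \frac{- \frac{6951}{-5787} - 13853}{-68006} = \left(\left(-6951\right) \left(- \frac{1}{5787}\right) - 13853\right) \left(- \frac{1}{68006}\right) = \left(\frac{2317}{1929} - 13853\right) \left(- \frac{1}{68006}\right) = \left(- \frac{26720120}{1929}\right) \left(- \frac{1}{68006}\right) = \frac{13360060}{65591787}$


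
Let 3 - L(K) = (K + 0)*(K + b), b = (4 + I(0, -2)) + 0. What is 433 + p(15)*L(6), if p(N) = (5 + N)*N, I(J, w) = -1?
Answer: -14867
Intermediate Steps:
b = 3 (b = (4 - 1) + 0 = 3 + 0 = 3)
p(N) = N*(5 + N)
L(K) = 3 - K*(3 + K) (L(K) = 3 - (K + 0)*(K + 3) = 3 - K*(3 + K))
433 + p(15)*L(6) = 433 + (15*(5 + 15))*(3 - 1*6² - 3*6) = 433 + (15*20)*(3 - 1*36 - 18) = 433 + 300*(3 - 36 - 18) = 433 + 300*(-51) = 433 - 15300 = -14867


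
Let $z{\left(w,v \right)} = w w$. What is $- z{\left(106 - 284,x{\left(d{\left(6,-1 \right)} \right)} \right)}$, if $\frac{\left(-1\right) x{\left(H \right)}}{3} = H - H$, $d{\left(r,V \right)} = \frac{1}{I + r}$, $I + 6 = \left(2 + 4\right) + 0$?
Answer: $-31684$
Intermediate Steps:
$I = 0$ ($I = -6 + \left(\left(2 + 4\right) + 0\right) = -6 + \left(6 + 0\right) = -6 + 6 = 0$)
$d{\left(r,V \right)} = \frac{1}{r}$ ($d{\left(r,V \right)} = \frac{1}{0 + r} = \frac{1}{r}$)
$x{\left(H \right)} = 0$ ($x{\left(H \right)} = - 3 \left(H - H\right) = \left(-3\right) 0 = 0$)
$z{\left(w,v \right)} = w^{2}$
$- z{\left(106 - 284,x{\left(d{\left(6,-1 \right)} \right)} \right)} = - \left(106 - 284\right)^{2} = - \left(-178\right)^{2} = \left(-1\right) 31684 = -31684$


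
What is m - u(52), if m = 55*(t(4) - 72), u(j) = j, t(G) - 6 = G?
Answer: -3462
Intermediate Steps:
t(G) = 6 + G
m = -3410 (m = 55*((6 + 4) - 72) = 55*(10 - 72) = 55*(-62) = -3410)
m - u(52) = -3410 - 1*52 = -3410 - 52 = -3462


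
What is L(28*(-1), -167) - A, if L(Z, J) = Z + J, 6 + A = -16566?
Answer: 16377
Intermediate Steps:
A = -16572 (A = -6 - 16566 = -16572)
L(Z, J) = J + Z
L(28*(-1), -167) - A = (-167 + 28*(-1)) - 1*(-16572) = (-167 - 28) + 16572 = -195 + 16572 = 16377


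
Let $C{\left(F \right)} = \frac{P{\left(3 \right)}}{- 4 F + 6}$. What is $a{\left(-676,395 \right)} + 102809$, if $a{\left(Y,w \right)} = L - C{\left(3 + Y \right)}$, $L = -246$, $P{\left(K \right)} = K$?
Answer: $\frac{276714971}{2698} \approx 1.0256 \cdot 10^{5}$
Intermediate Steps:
$C{\left(F \right)} = \frac{3}{6 - 4 F}$ ($C{\left(F \right)} = \frac{3}{- 4 F + 6} = \frac{3}{6 - 4 F}$)
$a{\left(Y,w \right)} = -246 + \frac{3}{6 + 4 Y}$ ($a{\left(Y,w \right)} = -246 - - \frac{3}{-6 + 4 \left(3 + Y\right)} = -246 - - \frac{3}{-6 + \left(12 + 4 Y\right)} = -246 - - \frac{3}{6 + 4 Y} = -246 + \frac{3}{6 + 4 Y}$)
$a{\left(-676,395 \right)} + 102809 = \frac{3 \left(-491 - -221728\right)}{2 \left(3 + 2 \left(-676\right)\right)} + 102809 = \frac{3 \left(-491 + 221728\right)}{2 \left(3 - 1352\right)} + 102809 = \frac{3}{2} \frac{1}{-1349} \cdot 221237 + 102809 = \frac{3}{2} \left(- \frac{1}{1349}\right) 221237 + 102809 = - \frac{663711}{2698} + 102809 = \frac{276714971}{2698}$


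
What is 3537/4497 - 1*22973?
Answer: -34435348/1499 ≈ -22972.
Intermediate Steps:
3537/4497 - 1*22973 = 3537*(1/4497) - 22973 = 1179/1499 - 22973 = -34435348/1499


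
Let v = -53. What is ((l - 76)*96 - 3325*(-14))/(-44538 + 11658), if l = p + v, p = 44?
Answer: -3839/3288 ≈ -1.1676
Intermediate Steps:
l = -9 (l = 44 - 53 = -9)
((l - 76)*96 - 3325*(-14))/(-44538 + 11658) = ((-9 - 76)*96 - 3325*(-14))/(-44538 + 11658) = (-85*96 + 46550)/(-32880) = (-8160 + 46550)*(-1/32880) = 38390*(-1/32880) = -3839/3288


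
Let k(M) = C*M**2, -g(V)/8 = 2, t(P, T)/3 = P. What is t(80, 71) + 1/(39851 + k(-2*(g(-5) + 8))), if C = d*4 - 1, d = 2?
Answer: 9994321/41643 ≈ 240.00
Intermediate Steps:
t(P, T) = 3*P
g(V) = -16 (g(V) = -8*2 = -16)
C = 7 (C = 2*4 - 1 = 8 - 1 = 7)
k(M) = 7*M**2
t(80, 71) + 1/(39851 + k(-2*(g(-5) + 8))) = 3*80 + 1/(39851 + 7*(-2*(-16 + 8))**2) = 240 + 1/(39851 + 7*(-2*(-8))**2) = 240 + 1/(39851 + 7*16**2) = 240 + 1/(39851 + 7*256) = 240 + 1/(39851 + 1792) = 240 + 1/41643 = 9994321/41643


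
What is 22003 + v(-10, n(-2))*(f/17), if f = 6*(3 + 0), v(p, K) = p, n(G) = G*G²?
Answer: 373871/17 ≈ 21992.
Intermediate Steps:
n(G) = G³
f = 18 (f = 6*3 = 18)
22003 + v(-10, n(-2))*(f/17) = 22003 - 180/17 = 373871/17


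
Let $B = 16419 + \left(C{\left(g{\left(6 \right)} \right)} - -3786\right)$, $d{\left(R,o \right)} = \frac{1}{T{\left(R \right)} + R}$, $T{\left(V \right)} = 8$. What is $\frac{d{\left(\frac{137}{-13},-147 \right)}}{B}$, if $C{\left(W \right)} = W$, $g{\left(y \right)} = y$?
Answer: $- \frac{13}{666963} \approx -1.9491 \cdot 10^{-5}$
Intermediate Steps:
$d{\left(R,o \right)} = \frac{1}{8 + R}$
$B = 20211$ ($B = 16419 + \left(6 - -3786\right) = 16419 + \left(6 + 3786\right) = 16419 + 3792 = 20211$)
$\frac{d{\left(\frac{137}{-13},-147 \right)}}{B} = \frac{1}{\left(8 + \frac{137}{-13}\right) 20211} = \frac{1}{8 + 137 \left(- \frac{1}{13}\right)} \frac{1}{20211} = \frac{1}{8 - \frac{137}{13}} \cdot \frac{1}{20211} = \frac{1}{- \frac{33}{13}} \cdot \frac{1}{20211} = \left(- \frac{13}{33}\right) \frac{1}{20211} = - \frac{13}{666963}$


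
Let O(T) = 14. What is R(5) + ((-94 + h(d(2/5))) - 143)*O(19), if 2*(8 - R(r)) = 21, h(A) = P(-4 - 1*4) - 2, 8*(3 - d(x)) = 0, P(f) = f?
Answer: -6921/2 ≈ -3460.5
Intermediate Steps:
d(x) = 3 (d(x) = 3 - ⅛*0 = 3 + 0 = 3)
h(A) = -10 (h(A) = (-4 - 1*4) - 2 = (-4 - 4) - 2 = -8 - 2 = -10)
R(r) = -5/2 (R(r) = 8 - ½*21 = 8 - 21/2 = -5/2)
R(5) + ((-94 + h(d(2/5))) - 143)*O(19) = -5/2 + ((-94 - 10) - 143)*14 = -5/2 + (-104 - 143)*14 = -5/2 - 247*14 = -5/2 - 3458 = -6921/2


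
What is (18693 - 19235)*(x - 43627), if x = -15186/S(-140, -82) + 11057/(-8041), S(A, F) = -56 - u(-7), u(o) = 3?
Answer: 11152202541900/474419 ≈ 2.3507e+7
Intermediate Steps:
S(A, F) = -59 (S(A, F) = -56 - 1*3 = -56 - 3 = -59)
x = 121458263/474419 (x = -15186/(-59) + 11057/(-8041) = -15186*(-1/59) + 11057*(-1/8041) = 15186/59 - 11057/8041 = 121458263/474419 ≈ 256.01)
(18693 - 19235)*(x - 43627) = (18693 - 19235)*(121458263/474419 - 43627) = -542*(-20576019450/474419) = 11152202541900/474419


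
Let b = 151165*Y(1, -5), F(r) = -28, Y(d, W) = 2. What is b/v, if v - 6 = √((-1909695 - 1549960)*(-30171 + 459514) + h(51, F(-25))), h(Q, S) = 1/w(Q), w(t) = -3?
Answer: 194355/159147713218 - 21595*I*√3342101977497/159147713218 ≈ 1.2212e-6 - 0.24806*I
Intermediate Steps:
h(Q, S) = -⅓ (h(Q, S) = 1/(-3) = -⅓)
v = 6 + 2*I*√3342101977497/3 (v = 6 + √((-1909695 - 1549960)*(-30171 + 459514) - ⅓) = 6 + √(-3459655*429343 - ⅓) = 6 + √(-1485378656665 - ⅓) = 6 + √(-4456135969996/3) = 6 + 2*I*√3342101977497/3 ≈ 6.0 + 1.2188e+6*I)
b = 302330 (b = 151165*2 = 302330)
b/v = 302330/(6 + 2*I*√3342101977497/3)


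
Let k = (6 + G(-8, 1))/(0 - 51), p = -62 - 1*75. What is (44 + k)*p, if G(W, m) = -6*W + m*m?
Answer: -299893/51 ≈ -5880.3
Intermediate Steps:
p = -137 (p = -62 - 75 = -137)
G(W, m) = m² - 6*W (G(W, m) = -6*W + m² = m² - 6*W)
k = -55/51 (k = (6 + (1² - 6*(-8)))/(0 - 51) = (6 + (1 + 48))/(-51) = (6 + 49)*(-1/51) = 55*(-1/51) = -55/51 ≈ -1.0784)
(44 + k)*p = (44 - 55/51)*(-137) = (2189/51)*(-137) = -299893/51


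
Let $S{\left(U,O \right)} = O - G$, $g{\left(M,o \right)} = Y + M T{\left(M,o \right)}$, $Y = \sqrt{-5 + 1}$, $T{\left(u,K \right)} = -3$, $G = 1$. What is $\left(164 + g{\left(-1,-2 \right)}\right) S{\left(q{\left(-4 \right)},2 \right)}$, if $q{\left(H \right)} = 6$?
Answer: $167 + 2 i \approx 167.0 + 2.0 i$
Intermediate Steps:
$Y = 2 i$ ($Y = \sqrt{-4} = 2 i \approx 2.0 i$)
$g{\left(M,o \right)} = - 3 M + 2 i$ ($g{\left(M,o \right)} = 2 i + M \left(-3\right) = 2 i - 3 M = - 3 M + 2 i$)
$S{\left(U,O \right)} = -1 + O$ ($S{\left(U,O \right)} = O - 1 = -1 + O$)
$\left(164 + g{\left(-1,-2 \right)}\right) S{\left(q{\left(-4 \right)},2 \right)} = \left(164 + \left(\left(-3\right) \left(-1\right) + 2 i\right)\right) \left(-1 + 2\right) = \left(164 + \left(3 + 2 i\right)\right) 1 = \left(167 + 2 i\right) 1 = 167 + 2 i$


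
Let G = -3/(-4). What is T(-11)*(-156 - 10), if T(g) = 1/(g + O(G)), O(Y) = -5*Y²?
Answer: 2656/221 ≈ 12.018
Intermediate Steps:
G = ¾ (G = -3*(-¼) = ¾ ≈ 0.75000)
T(g) = 1/(-45/16 + g) (T(g) = 1/(g - 5*(¾)²) = 1/(g - 5*9/16) = 1/(g - 45/16) = 1/(-45/16 + g))
T(-11)*(-156 - 10) = (16/(-45 + 16*(-11)))*(-156 - 10) = (16/(-45 - 176))*(-166) = (16/(-221))*(-166) = (16*(-1/221))*(-166) = -16/221*(-166) = 2656/221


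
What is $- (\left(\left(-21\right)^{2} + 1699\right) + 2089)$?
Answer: $-4229$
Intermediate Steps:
$- (\left(\left(-21\right)^{2} + 1699\right) + 2089) = - (\left(441 + 1699\right) + 2089) = - (2140 + 2089) = \left(-1\right) 4229 = -4229$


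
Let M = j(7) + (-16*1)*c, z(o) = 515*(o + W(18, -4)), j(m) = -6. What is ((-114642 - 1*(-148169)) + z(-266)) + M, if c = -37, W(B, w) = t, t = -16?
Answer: -111117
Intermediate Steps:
W(B, w) = -16
z(o) = -8240 + 515*o (z(o) = 515*(o - 16) = 515*(-16 + o) = -8240 + 515*o)
M = 586 (M = -6 - 16*1*(-37) = -6 - 16*(-37) = -6 + 592 = 586)
((-114642 - 1*(-148169)) + z(-266)) + M = ((-114642 - 1*(-148169)) + (-8240 + 515*(-266))) + 586 = ((-114642 + 148169) + (-8240 - 136990)) + 586 = (33527 - 145230) + 586 = -111703 + 586 = -111117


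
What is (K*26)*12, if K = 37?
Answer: 11544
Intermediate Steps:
(K*26)*12 = (37*26)*12 = 962*12 = 11544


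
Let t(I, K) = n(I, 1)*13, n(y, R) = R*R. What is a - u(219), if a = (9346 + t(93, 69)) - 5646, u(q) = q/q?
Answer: 3712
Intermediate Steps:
u(q) = 1
n(y, R) = R²
t(I, K) = 13 (t(I, K) = 1²*13 = 1*13 = 13)
a = 3713 (a = (9346 + 13) - 5646 = 9359 - 5646 = 3713)
a - u(219) = 3713 - 1*1 = 3713 - 1 = 3712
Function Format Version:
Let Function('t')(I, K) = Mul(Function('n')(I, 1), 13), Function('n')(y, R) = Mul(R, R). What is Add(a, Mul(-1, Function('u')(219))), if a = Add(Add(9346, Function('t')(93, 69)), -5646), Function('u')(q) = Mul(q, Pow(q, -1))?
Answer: 3712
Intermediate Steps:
Function('u')(q) = 1
Function('n')(y, R) = Pow(R, 2)
Function('t')(I, K) = 13 (Function('t')(I, K) = Mul(Pow(1, 2), 13) = Mul(1, 13) = 13)
a = 3713 (a = Add(Add(9346, 13), -5646) = Add(9359, -5646) = 3713)
Add(a, Mul(-1, Function('u')(219))) = Add(3713, Mul(-1, 1)) = Add(3713, -1) = 3712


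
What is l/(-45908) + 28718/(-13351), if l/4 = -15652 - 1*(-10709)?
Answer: -263602493/153229427 ≈ -1.7203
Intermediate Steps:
l = -19772 (l = 4*(-15652 - 1*(-10709)) = 4*(-15652 + 10709) = 4*(-4943) = -19772)
l/(-45908) + 28718/(-13351) = -19772/(-45908) + 28718/(-13351) = -19772*(-1/45908) + 28718*(-1/13351) = 4943/11477 - 28718/13351 = -263602493/153229427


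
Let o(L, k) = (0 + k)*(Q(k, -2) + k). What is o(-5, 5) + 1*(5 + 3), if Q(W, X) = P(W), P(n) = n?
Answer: 58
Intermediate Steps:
Q(W, X) = W
o(L, k) = 2*k² (o(L, k) = (0 + k)*(k + k) = k*(2*k) = 2*k²)
o(-5, 5) + 1*(5 + 3) = 2*5² + 1*(5 + 3) = 2*25 + 1*8 = 50 + 8 = 58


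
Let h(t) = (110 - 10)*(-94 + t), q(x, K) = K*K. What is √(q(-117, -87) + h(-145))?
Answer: I*√16331 ≈ 127.79*I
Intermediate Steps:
q(x, K) = K²
h(t) = -9400 + 100*t (h(t) = 100*(-94 + t) = -9400 + 100*t)
√(q(-117, -87) + h(-145)) = √((-87)² + (-9400 + 100*(-145))) = √(7569 + (-9400 - 14500)) = √(7569 - 23900) = √(-16331) = I*√16331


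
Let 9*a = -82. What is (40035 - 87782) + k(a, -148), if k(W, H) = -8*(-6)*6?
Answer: -47459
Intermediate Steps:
a = -82/9 (a = (⅑)*(-82) = -82/9 ≈ -9.1111)
k(W, H) = 288 (k(W, H) = 48*6 = 288)
(40035 - 87782) + k(a, -148) = (40035 - 87782) + 288 = -47747 + 288 = -47459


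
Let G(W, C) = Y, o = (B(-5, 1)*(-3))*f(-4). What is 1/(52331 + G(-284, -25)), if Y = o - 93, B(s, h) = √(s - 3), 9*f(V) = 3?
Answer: 26119/1364404326 + I*√2/1364404326 ≈ 1.9143e-5 + 1.0365e-9*I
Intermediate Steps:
f(V) = ⅓ (f(V) = (⅑)*3 = ⅓)
B(s, h) = √(-3 + s)
o = -2*I*√2 (o = (√(-3 - 5)*(-3))*(⅓) = (√(-8)*(-3))*(⅓) = ((2*I*√2)*(-3))*(⅓) = -6*I*√2*(⅓) = -2*I*√2 ≈ -2.8284*I)
Y = -93 - 2*I*√2 (Y = -2*I*√2 - 93 = -93 - 2*I*√2 ≈ -93.0 - 2.8284*I)
G(W, C) = -93 - 2*I*√2
1/(52331 + G(-284, -25)) = 1/(52331 + (-93 - 2*I*√2)) = 1/(52238 - 2*I*√2)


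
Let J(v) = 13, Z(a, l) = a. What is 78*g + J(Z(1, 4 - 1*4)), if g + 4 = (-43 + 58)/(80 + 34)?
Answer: -5486/19 ≈ -288.74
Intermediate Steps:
g = -147/38 (g = -4 + (-43 + 58)/(80 + 34) = -4 + 15/114 = -4 + 15*(1/114) = -4 + 5/38 = -147/38 ≈ -3.8684)
78*g + J(Z(1, 4 - 1*4)) = 78*(-147/38) + 13 = -5733/19 + 13 = -5486/19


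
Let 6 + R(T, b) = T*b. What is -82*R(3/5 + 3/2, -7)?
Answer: 8487/5 ≈ 1697.4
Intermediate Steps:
R(T, b) = -6 + T*b
-82*R(3/5 + 3/2, -7) = -82*(-6 + (3/5 + 3/2)*(-7)) = -82*(-6 + (21/10)*(-7)) = -82*(-6 - 147/10) = -82*(-207/10) = 8487/5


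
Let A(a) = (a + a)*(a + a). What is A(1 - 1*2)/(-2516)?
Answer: -1/629 ≈ -0.0015898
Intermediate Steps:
A(a) = 4*a² (A(a) = (2*a)*(2*a) = 4*a²)
A(1 - 1*2)/(-2516) = (4*(1 - 1*2)²)/(-2516) = (4*(1 - 2)²)*(-1/2516) = (4*(-1)²)*(-1/2516) = (4*1)*(-1/2516) = 4*(-1/2516) = -1/629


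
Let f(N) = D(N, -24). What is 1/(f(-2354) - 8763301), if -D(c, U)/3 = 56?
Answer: -1/8763469 ≈ -1.1411e-7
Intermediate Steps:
D(c, U) = -168 (D(c, U) = -3*56 = -168)
f(N) = -168
1/(f(-2354) - 8763301) = 1/(-168 - 8763301) = 1/(-8763469) = -1/8763469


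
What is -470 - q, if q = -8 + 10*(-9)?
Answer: -372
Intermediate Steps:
q = -98 (q = -8 - 90 = -98)
-470 - q = -470 - 1*(-98) = -470 + 98 = -372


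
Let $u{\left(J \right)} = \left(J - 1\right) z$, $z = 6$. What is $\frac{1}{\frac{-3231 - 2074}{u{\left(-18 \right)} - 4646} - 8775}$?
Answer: $- \frac{952}{8352739} \approx -0.00011397$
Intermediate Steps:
$u{\left(J \right)} = -6 + 6 J$ ($u{\left(J \right)} = \left(J - 1\right) 6 = \left(-1 + J\right) 6 = -6 + 6 J$)
$\frac{1}{\frac{-3231 - 2074}{u{\left(-18 \right)} - 4646} - 8775} = \frac{1}{\frac{-3231 - 2074}{\left(-6 + 6 \left(-18\right)\right) - 4646} - 8775} = \frac{1}{- \frac{5305}{\left(-6 - 108\right) - 4646} - 8775} = \frac{1}{- \frac{5305}{-114 - 4646} - 8775} = \frac{1}{- \frac{5305}{-4760} - 8775} = \frac{1}{\left(-5305\right) \left(- \frac{1}{4760}\right) - 8775} = \frac{1}{\frac{1061}{952} - 8775} = \frac{1}{- \frac{8352739}{952}} = - \frac{952}{8352739}$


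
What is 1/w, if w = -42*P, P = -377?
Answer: 1/15834 ≈ 6.3155e-5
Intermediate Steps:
w = 15834 (w = -42*(-377) = 15834)
1/w = 1/15834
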